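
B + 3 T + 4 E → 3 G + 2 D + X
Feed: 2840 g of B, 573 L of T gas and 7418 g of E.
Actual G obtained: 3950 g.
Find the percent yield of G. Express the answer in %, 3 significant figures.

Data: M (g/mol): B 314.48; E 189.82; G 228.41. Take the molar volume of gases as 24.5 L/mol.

n(B) = 2840 / 314.48 = 9.031 mol
n(T) = 573.0 / 24.5 = 23.39 mol
n(E) = 7418 / 189.82 = 39.08 mol
n/ν for B = 9.031/1 = 9.031
n/ν for T = 23.39/3 = 7.797
n/ν for E = 39.08/4 = 9.770
Smallest n/ν is T → limiting reagent.
theoretical n(G) = (3/3) × 23.39 = 23.39 mol → 5343 g
% yield = 3950 / 5343 × 100 = 73.93 %

73.9 %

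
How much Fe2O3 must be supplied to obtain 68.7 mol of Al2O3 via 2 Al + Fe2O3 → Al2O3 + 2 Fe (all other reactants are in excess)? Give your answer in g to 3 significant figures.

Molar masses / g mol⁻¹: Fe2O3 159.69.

11000 g

n(Al2O3) = 68.70 mol
n(Fe2O3) = (1/1) × 68.70 = 68.70 mol
mass = 68.70 × 159.69 = 10970 g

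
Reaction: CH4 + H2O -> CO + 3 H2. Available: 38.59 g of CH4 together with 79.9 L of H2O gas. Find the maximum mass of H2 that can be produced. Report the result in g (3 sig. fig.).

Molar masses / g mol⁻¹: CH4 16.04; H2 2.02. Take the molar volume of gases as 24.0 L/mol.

14.6 g

n(CH4) = 38.59 / 16.04 = 2.406 mol
n(H2O) = 79.90 / 24.0 = 3.329 mol
n/ν for CH4 = 2.406/1 = 2.406
n/ν for H2O = 3.329/1 = 3.329
Smallest n/ν is CH4 → limiting reagent.
n(H2) = (3/1) × 2.406 = 7.218 mol
mass = 7.218 × 2.02 = 14.58 g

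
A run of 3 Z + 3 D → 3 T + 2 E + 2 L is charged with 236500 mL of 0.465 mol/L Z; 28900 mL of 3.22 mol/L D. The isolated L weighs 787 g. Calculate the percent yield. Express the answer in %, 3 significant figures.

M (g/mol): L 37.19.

n(Z) = 0.465 × 236500/1000 = 110.0 mol
n(D) = 3.22 × 28900/1000 = 93.06 mol
n/ν → Z: 36.67, D: 31.02; D is limiting.
theoretical n(L) = (2/3) × 93.06 = 62.04 mol → 2307 g
% yield = 787 / 2307 × 100 = 34.11 %

34.1 %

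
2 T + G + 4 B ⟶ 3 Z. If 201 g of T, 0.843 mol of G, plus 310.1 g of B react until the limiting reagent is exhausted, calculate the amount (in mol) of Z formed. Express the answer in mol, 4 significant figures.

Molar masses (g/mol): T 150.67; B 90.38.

n(T) = 201.0 / 150.67 = 1.334 mol
n(G) = 0.8430 mol
n(B) = 310.1 / 90.38 = 3.431 mol
n/ν for T = 1.334/2 = 0.6670
n/ν for G = 0.8430/1 = 0.8430
n/ν for B = 3.431/4 = 0.8578
Smallest n/ν is T → limiting reagent.
n(Z) = (3/2) × 1.334 = 2.001 mol

2.001 mol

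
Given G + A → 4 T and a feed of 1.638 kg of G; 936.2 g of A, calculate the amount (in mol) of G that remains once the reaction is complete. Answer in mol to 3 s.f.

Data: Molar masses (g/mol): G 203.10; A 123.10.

0.460 mol

n(G) = 1.638×1000 / 203.10 = 8.065 mol
n(A) = 936.2 / 123.10 = 7.605 mol
n/ν for G = 8.065/1 = 8.065
n/ν for A = 7.605/1 = 7.605
Smallest n/ν is A → limiting reagent.
G consumed = (1/1) × 7.605 = 7.605 mol
G remaining = 8.065 − 7.605 = 0.4600 mol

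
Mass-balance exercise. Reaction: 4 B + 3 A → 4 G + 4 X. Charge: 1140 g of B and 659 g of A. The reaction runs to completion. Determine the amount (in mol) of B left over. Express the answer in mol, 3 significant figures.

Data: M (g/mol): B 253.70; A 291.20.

n(B) = 1140 / 253.70 = 4.493 mol
n(A) = 659.0 / 291.20 = 2.263 mol
n/ν for B = 4.493/4 = 1.123
n/ν for A = 2.263/3 = 0.7543
Smallest n/ν is A → limiting reagent.
B consumed = (4/3) × 2.263 = 3.017 mol
B remaining = 4.493 − 3.017 = 1.476 mol

1.48 mol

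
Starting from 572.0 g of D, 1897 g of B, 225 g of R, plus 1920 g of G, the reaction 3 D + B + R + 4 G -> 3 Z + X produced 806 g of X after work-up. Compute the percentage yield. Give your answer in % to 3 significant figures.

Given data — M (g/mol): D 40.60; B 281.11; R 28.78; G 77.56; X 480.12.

n(D) = 572.0 / 40.60 = 14.09 mol
n(B) = 1897 / 281.11 = 6.748 mol
n(R) = 225.0 / 28.78 = 7.818 mol
n(G) = 1920 / 77.56 = 24.76 mol
n/ν for D = 14.09/3 = 4.697
n/ν for B = 6.748/1 = 6.748
n/ν for R = 7.818/1 = 7.818
n/ν for G = 24.76/4 = 6.190
Smallest n/ν is D → limiting reagent.
theoretical n(X) = (1/3) × 14.09 = 4.697 mol → 2255 g
% yield = 806 / 2255 × 100 = 35.74 %

35.7 %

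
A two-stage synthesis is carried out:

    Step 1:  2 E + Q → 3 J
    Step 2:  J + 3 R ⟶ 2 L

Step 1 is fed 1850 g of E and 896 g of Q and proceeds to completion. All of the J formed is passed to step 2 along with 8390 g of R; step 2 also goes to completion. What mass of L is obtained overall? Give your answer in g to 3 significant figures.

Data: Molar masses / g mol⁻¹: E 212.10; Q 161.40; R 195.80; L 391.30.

Step 1:
n(E) = 1850 / 212.10 = 8.722 mol
n(Q) = 896.0 / 161.40 = 5.551 mol
n/ν for E = 8.722/2 = 4.361
n/ν for Q = 5.551/1 = 5.551
Smallest n/ν is E → limiting reagent.
n(J) produced = (3/2) × 8.722 = 13.08 mol
Step 2:
n(J) available = 13.08 mol
n(R) = 8390 / 195.80 = 42.85 mol
n/ν for J = 13.08/1 = 13.08
n/ν for R = 42.85/3 = 14.28
Smallest n/ν is J → limiting reagent.
n(L) = (2/1) × 13.08 = 26.16 mol
mass = 26.16 × 391.30 = 10240 g

10200 g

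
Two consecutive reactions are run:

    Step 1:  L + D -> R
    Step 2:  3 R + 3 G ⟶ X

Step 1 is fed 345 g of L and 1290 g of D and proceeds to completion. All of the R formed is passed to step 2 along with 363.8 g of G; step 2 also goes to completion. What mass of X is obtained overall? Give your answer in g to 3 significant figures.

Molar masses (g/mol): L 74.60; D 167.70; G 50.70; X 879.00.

Step 1:
n(L) = 345.0 / 74.60 = 4.625 mol
n(D) = 1290 / 167.70 = 7.692 mol
n/ν → L: 4.625, D: 7.692; L is limiting.
n(R) produced = (1/1) × 4.625 = 4.625 mol
Step 2:
n(R) available = 4.625 mol
n(G) = 363.8 / 50.70 = 7.176 mol
n/ν → R: 1.542, G: 2.392; R is limiting.
n(X) = (1/3) × 4.625 = 1.542 mol
mass = 1.542 × 879.00 = 1355 g

1360 g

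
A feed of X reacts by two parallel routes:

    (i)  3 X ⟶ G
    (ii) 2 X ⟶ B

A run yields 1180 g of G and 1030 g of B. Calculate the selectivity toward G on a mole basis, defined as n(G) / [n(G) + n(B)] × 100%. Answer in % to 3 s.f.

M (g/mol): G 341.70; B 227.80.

43.3 %

n(G) = 1180 / 341.70 = 3.453 mol
n(B) = 1030 / 227.80 = 4.522 mol
selectivity = 3.453/(3.453+4.522) × 100 = 43.30 %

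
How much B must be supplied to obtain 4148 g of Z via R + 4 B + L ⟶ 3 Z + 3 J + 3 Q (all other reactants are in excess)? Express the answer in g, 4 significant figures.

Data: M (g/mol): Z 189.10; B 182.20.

5329 g

n(Z) = 4148 / 189.10 = 21.94 mol
n(B) = (4/3) × 21.94 = 29.25 mol
mass = 29.25 × 182.20 = 5329 g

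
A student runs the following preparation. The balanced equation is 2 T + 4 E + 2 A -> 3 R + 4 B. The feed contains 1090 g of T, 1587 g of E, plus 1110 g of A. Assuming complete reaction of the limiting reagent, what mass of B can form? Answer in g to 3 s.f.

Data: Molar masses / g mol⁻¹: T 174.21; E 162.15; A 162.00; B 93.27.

n(T) = 1090 / 174.21 = 6.257 mol
n(E) = 1587 / 162.15 = 9.787 mol
n(A) = 1110 / 162.00 = 6.852 mol
n/ν for T = 6.257/2 = 3.129
n/ν for E = 9.787/4 = 2.447
n/ν for A = 6.852/2 = 3.426
Smallest n/ν is E → limiting reagent.
n(B) = (4/4) × 9.787 = 9.787 mol
mass = 9.787 × 93.27 = 912.8 g

913 g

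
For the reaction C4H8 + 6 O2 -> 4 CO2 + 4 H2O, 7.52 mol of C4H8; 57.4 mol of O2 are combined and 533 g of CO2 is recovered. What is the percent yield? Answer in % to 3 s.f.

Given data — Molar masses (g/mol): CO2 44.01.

40.3 %

n(C4H8) = 7.520 mol
n(O2) = 57.40 mol
n/ν → C4H8: 7.520, O2: 9.567; C4H8 is limiting.
theoretical n(CO2) = (4/1) × 7.520 = 30.08 mol → 1324 g
% yield = 533 / 1324 × 100 = 40.26 %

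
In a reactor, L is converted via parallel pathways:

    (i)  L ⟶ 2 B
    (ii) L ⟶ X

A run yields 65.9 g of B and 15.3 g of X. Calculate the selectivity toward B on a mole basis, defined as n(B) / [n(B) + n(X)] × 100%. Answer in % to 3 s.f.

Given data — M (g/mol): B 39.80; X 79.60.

n(B) = 65.9 / 39.80 = 1.656 mol
n(X) = 15.3 / 79.60 = 0.1922 mol
selectivity = 1.656/(1.656+0.1922) × 100 = 89.60 %

89.6 %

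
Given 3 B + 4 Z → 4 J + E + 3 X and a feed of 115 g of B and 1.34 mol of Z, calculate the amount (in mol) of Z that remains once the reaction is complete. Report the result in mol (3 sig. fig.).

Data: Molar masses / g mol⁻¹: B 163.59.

n(B) = 115.0 / 163.59 = 0.7030 mol
n(Z) = 1.340 mol
n/ν for B = 0.7030/3 = 0.2343
n/ν for Z = 1.340/4 = 0.3350
Smallest n/ν is B → limiting reagent.
Z consumed = (4/3) × 0.7030 = 0.9373 mol
Z remaining = 1.340 − 0.9373 = 0.4027 mol

0.403 mol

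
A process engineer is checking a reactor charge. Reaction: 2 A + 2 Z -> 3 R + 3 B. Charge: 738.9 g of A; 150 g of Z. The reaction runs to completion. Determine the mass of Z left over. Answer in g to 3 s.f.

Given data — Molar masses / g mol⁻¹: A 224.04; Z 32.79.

41.9 g

n(A) = 738.9 / 224.04 = 3.298 mol
n(Z) = 150.0 / 32.79 = 4.575 mol
n/ν → A: 1.649, Z: 2.288; A is limiting.
Z consumed = (2/2) × 3.298 = 3.298 mol
Z remaining = 4.575 − 3.298 = 1.277 mol
mass = 1.277 × 32.79 = 41.87 g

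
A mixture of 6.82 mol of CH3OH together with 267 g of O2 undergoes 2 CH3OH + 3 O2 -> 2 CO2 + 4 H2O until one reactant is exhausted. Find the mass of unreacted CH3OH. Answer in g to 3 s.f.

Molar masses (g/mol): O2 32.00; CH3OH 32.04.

40.3 g

n(CH3OH) = 6.820 mol
n(O2) = 267.0 / 32.00 = 8.344 mol
n/ν → CH3OH: 3.410, O2: 2.781; O2 is limiting.
CH3OH consumed = (2/3) × 8.344 = 5.563 mol
CH3OH remaining = 6.820 − 5.563 = 1.257 mol
mass = 1.257 × 32.04 = 40.27 g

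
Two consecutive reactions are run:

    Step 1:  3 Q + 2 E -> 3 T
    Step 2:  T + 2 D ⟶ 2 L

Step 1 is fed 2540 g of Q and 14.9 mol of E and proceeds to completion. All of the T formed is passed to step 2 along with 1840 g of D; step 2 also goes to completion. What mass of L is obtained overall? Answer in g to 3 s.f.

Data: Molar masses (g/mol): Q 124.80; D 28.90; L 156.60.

Step 1:
n(Q) = 2540 / 124.80 = 20.35 mol
n(E) = 14.90 mol
n/ν for Q = 20.35/3 = 6.783
n/ν for E = 14.90/2 = 7.450
Smallest n/ν is Q → limiting reagent.
n(T) produced = (3/3) × 20.35 = 20.35 mol
Step 2:
n(T) available = 20.35 mol
n(D) = 1840 / 28.90 = 63.67 mol
n/ν for T = 20.35/1 = 20.35
n/ν for D = 63.67/2 = 31.84
Smallest n/ν is T → limiting reagent.
n(L) = (2/1) × 20.35 = 40.70 mol
mass = 40.70 × 156.60 = 6374 g

6370 g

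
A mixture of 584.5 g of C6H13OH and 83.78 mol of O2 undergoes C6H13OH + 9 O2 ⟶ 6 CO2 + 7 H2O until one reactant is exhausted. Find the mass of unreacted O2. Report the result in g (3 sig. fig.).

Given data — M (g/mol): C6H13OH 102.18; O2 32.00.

n(C6H13OH) = 584.5 / 102.18 = 5.720 mol
n(O2) = 83.78 mol
n/ν → C6H13OH: 5.720, O2: 9.309; C6H13OH is limiting.
O2 consumed = (9/1) × 5.720 = 51.48 mol
O2 remaining = 83.78 − 51.48 = 32.30 mol
mass = 32.30 × 32.00 = 1034 g

1030 g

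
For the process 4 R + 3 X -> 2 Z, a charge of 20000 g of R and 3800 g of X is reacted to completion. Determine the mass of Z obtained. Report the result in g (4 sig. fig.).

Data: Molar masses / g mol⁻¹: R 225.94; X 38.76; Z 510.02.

n(R) = 20000 / 225.94 = 88.52 mol
n(X) = 3800 / 38.76 = 98.04 mol
n/ν for R = 88.52/4 = 22.13
n/ν for X = 98.04/3 = 32.68
Smallest n/ν is R → limiting reagent.
n(Z) = (2/4) × 88.52 = 44.26 mol
mass = 44.26 × 510.02 = 22570 g

22570 g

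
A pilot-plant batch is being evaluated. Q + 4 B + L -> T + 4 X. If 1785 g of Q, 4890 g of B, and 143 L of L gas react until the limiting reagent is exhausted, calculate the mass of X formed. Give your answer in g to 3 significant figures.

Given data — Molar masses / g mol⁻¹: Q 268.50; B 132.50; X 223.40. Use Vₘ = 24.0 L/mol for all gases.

5320 g

n(Q) = 1785 / 268.50 = 6.648 mol
n(B) = 4890 / 132.50 = 36.91 mol
n(L) = 143.0 / 24.0 = 5.958 mol
n/ν for Q = 6.648/1 = 6.648
n/ν for B = 36.91/4 = 9.228
n/ν for L = 5.958/1 = 5.958
Smallest n/ν is L → limiting reagent.
n(X) = (4/1) × 5.958 = 23.83 mol
mass = 23.83 × 223.40 = 5324 g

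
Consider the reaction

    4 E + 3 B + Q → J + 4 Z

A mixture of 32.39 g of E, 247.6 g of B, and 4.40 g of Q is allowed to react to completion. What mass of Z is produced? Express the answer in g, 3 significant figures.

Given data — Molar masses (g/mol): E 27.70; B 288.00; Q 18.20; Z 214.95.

n(E) = 32.39 / 27.70 = 1.169 mol
n(B) = 247.6 / 288.00 = 0.8597 mol
n(Q) = 4.400 / 18.20 = 0.2418 mol
n/ν for E = 1.169/4 = 0.2923
n/ν for B = 0.8597/3 = 0.2866
n/ν for Q = 0.2418/1 = 0.2418
Smallest n/ν is Q → limiting reagent.
n(Z) = (4/1) × 0.2418 = 0.9672 mol
mass = 0.9672 × 214.95 = 207.9 g

208 g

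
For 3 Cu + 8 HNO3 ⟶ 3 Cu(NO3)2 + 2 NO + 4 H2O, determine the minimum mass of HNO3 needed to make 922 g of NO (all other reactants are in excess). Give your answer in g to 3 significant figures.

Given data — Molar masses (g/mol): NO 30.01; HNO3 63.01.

7740 g

n(NO) = 922 / 30.01 = 30.72 mol
n(HNO3) = (8/2) × 30.72 = 122.9 mol
mass = 122.9 × 63.01 = 7744 g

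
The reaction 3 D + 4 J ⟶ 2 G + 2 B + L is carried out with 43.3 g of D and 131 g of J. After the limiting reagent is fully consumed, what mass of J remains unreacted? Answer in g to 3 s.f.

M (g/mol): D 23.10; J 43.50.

n(D) = 43.30 / 23.10 = 1.874 mol
n(J) = 131.0 / 43.50 = 3.011 mol
n/ν → D: 0.6247, J: 0.7528; D is limiting.
J consumed = (4/3) × 1.874 = 2.499 mol
J remaining = 3.011 − 2.499 = 0.5120 mol
mass = 0.5120 × 43.50 = 22.27 g

22.3 g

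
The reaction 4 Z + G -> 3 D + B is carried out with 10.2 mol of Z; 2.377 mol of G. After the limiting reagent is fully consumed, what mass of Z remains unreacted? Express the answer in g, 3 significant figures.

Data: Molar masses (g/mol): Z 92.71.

64.2 g

n(Z) = 10.20 mol
n(G) = 2.377 mol
n/ν → Z: 2.550, G: 2.377; G is limiting.
Z consumed = (4/1) × 2.377 = 9.508 mol
Z remaining = 10.20 − 9.508 = 0.6920 mol
mass = 0.6920 × 92.71 = 64.16 g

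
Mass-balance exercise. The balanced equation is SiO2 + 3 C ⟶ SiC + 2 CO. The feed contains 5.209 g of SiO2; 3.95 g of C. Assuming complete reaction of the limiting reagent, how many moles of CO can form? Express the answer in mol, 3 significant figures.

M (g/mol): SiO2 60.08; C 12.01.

0.173 mol

n(SiO2) = 5.209 / 60.08 = 0.08670 mol
n(C) = 3.950 / 12.01 = 0.3289 mol
n/ν → SiO2: 0.08670, C: 0.1096; SiO2 is limiting.
n(CO) = (2/1) × 0.08670 = 0.1734 mol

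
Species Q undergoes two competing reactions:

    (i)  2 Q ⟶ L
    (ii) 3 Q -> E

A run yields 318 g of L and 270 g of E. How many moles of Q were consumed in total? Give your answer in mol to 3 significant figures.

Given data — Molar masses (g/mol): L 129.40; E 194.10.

n(L) = 318 / 129.40 = 2.457 mol
n(E) = 270 / 194.10 = 1.391 mol
n(Q) via (i) = (2/1)×2.457 = 4.914 mol
n(Q) via (ii) = (3/1)×1.391 = 4.173 mol
total n(Q) = 4.914 + 4.173 = 9.087 mol

9.09 mol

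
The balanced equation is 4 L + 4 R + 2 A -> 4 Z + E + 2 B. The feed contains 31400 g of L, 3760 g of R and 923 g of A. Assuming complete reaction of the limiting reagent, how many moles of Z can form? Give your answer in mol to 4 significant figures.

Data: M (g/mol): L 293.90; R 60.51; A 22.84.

62.14 mol

n(L) = 31400 / 293.90 = 106.8 mol
n(R) = 3760 / 60.51 = 62.14 mol
n(A) = 923.0 / 22.84 = 40.41 mol
n/ν → L: 26.70, R: 15.54, A: 20.21; R is limiting.
n(Z) = (4/4) × 62.14 = 62.14 mol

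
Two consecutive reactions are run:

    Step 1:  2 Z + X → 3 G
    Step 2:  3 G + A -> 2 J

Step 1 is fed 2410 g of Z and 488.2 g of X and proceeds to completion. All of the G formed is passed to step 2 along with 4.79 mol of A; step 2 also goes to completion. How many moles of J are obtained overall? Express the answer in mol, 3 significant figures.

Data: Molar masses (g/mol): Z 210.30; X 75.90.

Step 1:
n(Z) = 2410 / 210.30 = 11.46 mol
n(X) = 488.2 / 75.90 = 6.432 mol
n/ν for Z = 11.46/2 = 5.730
n/ν for X = 6.432/1 = 6.432
Smallest n/ν is Z → limiting reagent.
n(G) produced = (3/2) × 11.46 = 17.19 mol
Step 2:
n(G) available = 17.19 mol
n(A) = 4.790 mol
n/ν for G = 17.19/3 = 5.730
n/ν for A = 4.790/1 = 4.790
Smallest n/ν is A → limiting reagent.
n(J) = (2/1) × 4.790 = 9.580 mol

9.58 mol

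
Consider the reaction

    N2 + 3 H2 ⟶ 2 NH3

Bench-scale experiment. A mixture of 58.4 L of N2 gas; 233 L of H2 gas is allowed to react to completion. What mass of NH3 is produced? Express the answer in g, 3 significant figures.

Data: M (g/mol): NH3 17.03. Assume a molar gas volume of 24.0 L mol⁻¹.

82.9 g

n(N2) = 58.40 / 24.0 = 2.433 mol
n(H2) = 233.0 / 24.0 = 9.708 mol
n/ν for N2 = 2.433/1 = 2.433
n/ν for H2 = 9.708/3 = 3.236
Smallest n/ν is N2 → limiting reagent.
n(NH3) = (2/1) × 2.433 = 4.866 mol
mass = 4.866 × 17.03 = 82.87 g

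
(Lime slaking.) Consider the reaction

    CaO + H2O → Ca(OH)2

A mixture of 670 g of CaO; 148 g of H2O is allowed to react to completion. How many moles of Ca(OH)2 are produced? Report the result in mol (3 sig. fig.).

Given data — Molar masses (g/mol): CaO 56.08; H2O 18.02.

n(CaO) = 670.0 / 56.08 = 11.95 mol
n(H2O) = 148.0 / 18.02 = 8.213 mol
n/ν for CaO = 11.95/1 = 11.95
n/ν for H2O = 8.213/1 = 8.213
Smallest n/ν is H2O → limiting reagent.
n(Ca(OH)2) = (1/1) × 8.213 = 8.213 mol

8.21 mol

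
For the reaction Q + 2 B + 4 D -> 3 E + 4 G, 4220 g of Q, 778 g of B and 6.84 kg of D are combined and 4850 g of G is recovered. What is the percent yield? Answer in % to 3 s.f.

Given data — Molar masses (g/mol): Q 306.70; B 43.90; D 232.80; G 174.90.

94.4 %

n(Q) = 4220 / 306.70 = 13.76 mol
n(B) = 778.0 / 43.90 = 17.72 mol
n(D) = 6.840×1000 / 232.80 = 29.38 mol
n/ν for Q = 13.76/1 = 13.76
n/ν for B = 17.72/2 = 8.860
n/ν for D = 29.38/4 = 7.345
Smallest n/ν is D → limiting reagent.
theoretical n(G) = (4/4) × 29.38 = 29.38 mol → 5139 g
% yield = 4850 / 5139 × 100 = 94.38 %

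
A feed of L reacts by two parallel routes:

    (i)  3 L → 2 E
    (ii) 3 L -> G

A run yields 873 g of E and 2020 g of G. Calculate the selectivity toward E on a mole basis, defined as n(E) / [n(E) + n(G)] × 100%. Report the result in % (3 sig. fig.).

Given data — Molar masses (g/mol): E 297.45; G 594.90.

46.4 %

n(E) = 873 / 297.45 = 2.935 mol
n(G) = 2020 / 594.90 = 3.396 mol
selectivity = 2.935/(2.935+3.396) × 100 = 46.36 %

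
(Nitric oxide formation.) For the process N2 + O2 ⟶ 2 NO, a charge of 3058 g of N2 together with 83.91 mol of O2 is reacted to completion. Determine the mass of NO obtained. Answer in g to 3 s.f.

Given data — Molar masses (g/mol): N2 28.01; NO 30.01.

5040 g

n(N2) = 3058 / 28.01 = 109.2 mol
n(O2) = 83.91 mol
n/ν for N2 = 109.2/1 = 109.2
n/ν for O2 = 83.91/1 = 83.91
Smallest n/ν is O2 → limiting reagent.
n(NO) = (2/1) × 83.91 = 167.8 mol
mass = 167.8 × 30.01 = 5036 g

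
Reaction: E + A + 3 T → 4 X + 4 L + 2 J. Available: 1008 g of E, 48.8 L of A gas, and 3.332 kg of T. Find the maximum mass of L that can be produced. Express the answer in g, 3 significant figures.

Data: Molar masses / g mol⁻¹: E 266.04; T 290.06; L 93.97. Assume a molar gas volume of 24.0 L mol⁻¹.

764 g

n(E) = 1008 / 266.04 = 3.789 mol
n(A) = 48.80 / 24.0 = 2.033 mol
n(T) = 3.332×1000 / 290.06 = 11.49 mol
n/ν for E = 3.789/1 = 3.789
n/ν for A = 2.033/1 = 2.033
n/ν for T = 11.49/3 = 3.830
Smallest n/ν is A → limiting reagent.
n(L) = (4/1) × 2.033 = 8.132 mol
mass = 8.132 × 93.97 = 764.2 g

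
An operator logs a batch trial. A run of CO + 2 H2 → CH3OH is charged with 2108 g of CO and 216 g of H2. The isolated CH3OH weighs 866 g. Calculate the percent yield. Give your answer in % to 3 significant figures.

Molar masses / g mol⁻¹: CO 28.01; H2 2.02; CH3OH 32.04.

50.6 %

n(CO) = 2108 / 28.01 = 75.26 mol
n(H2) = 216.0 / 2.02 = 106.9 mol
n/ν for CO = 75.26/1 = 75.26
n/ν for H2 = 106.9/2 = 53.45
Smallest n/ν is H2 → limiting reagent.
theoretical n(CH3OH) = (1/2) × 106.9 = 53.45 mol → 1713 g
% yield = 866 / 1713 × 100 = 50.55 %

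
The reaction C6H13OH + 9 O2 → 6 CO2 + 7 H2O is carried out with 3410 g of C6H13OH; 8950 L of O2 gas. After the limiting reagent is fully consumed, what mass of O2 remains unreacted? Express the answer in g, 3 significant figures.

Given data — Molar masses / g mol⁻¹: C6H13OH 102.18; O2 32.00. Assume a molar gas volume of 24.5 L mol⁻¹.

2080 g

n(C6H13OH) = 3410 / 102.18 = 33.37 mol
n(O2) = 8950 / 24.5 = 365.3 mol
n/ν → C6H13OH: 33.37, O2: 40.59; C6H13OH is limiting.
O2 consumed = (9/1) × 33.37 = 300.3 mol
O2 remaining = 365.3 − 300.3 = 65.00 mol
mass = 65.00 × 32.00 = 2080 g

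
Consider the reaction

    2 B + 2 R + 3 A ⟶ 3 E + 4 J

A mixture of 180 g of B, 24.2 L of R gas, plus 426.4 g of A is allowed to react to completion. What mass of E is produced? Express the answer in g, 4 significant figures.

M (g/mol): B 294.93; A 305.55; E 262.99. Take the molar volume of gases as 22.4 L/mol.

240.8 g

n(B) = 180.0 / 294.93 = 0.6103 mol
n(R) = 24.20 / 22.4 = 1.080 mol
n(A) = 426.4 / 305.55 = 1.396 mol
n/ν for B = 0.6103/2 = 0.3052
n/ν for R = 1.080/2 = 0.5400
n/ν for A = 1.396/3 = 0.4653
Smallest n/ν is B → limiting reagent.
n(E) = (3/2) × 0.6103 = 0.9155 mol
mass = 0.9155 × 262.99 = 240.8 g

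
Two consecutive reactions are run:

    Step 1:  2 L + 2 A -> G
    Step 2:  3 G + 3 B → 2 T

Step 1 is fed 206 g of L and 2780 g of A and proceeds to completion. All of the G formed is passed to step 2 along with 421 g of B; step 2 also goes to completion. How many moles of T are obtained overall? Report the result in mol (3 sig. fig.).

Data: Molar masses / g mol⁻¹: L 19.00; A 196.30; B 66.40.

3.61 mol

Step 1:
n(L) = 206.0 / 19.00 = 10.84 mol
n(A) = 2780 / 196.30 = 14.16 mol
n/ν → L: 5.420, A: 7.080; L is limiting.
n(G) produced = (1/2) × 10.84 = 5.420 mol
Step 2:
n(G) available = 5.420 mol
n(B) = 421.0 / 66.40 = 6.340 mol
n/ν → G: 1.807, B: 2.113; G is limiting.
n(T) = (2/3) × 5.420 = 3.613 mol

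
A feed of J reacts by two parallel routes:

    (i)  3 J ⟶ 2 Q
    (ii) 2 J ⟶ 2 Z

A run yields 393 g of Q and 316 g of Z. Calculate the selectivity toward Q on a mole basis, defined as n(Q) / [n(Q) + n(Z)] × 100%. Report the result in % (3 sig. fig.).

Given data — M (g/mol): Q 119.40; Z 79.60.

n(Q) = 393 / 119.40 = 3.291 mol
n(Z) = 316 / 79.60 = 3.970 mol
selectivity = 3.291/(3.291+3.970) × 100 = 45.32 %

45.3 %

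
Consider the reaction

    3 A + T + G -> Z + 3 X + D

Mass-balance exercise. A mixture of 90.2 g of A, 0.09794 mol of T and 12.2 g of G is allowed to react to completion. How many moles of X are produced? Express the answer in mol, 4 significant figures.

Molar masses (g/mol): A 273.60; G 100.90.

0.2938 mol

n(A) = 90.20 / 273.60 = 0.3297 mol
n(T) = 0.09794 mol
n(G) = 12.20 / 100.90 = 0.1209 mol
n/ν → A: 0.1099, T: 0.09794, G: 0.1209; T is limiting.
n(X) = (3/1) × 0.09794 = 0.2938 mol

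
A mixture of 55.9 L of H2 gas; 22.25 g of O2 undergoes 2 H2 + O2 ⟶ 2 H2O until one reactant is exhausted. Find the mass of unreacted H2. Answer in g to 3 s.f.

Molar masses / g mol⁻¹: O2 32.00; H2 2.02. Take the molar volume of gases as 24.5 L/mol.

n(H2) = 55.90 / 24.5 = 2.282 mol
n(O2) = 22.25 / 32.00 = 0.6953 mol
n/ν for H2 = 2.282/2 = 1.141
n/ν for O2 = 0.6953/1 = 0.6953
Smallest n/ν is O2 → limiting reagent.
H2 consumed = (2/1) × 0.6953 = 1.391 mol
H2 remaining = 2.282 − 1.391 = 0.8910 mol
mass = 0.8910 × 2.02 = 1.800 g

1.80 g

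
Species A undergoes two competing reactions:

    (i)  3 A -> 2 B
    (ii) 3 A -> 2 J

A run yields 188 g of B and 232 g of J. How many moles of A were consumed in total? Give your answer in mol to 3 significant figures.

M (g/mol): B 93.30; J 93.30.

6.75 mol

n(B) = 188 / 93.30 = 2.015 mol
n(J) = 232 / 93.30 = 2.487 mol
n(A) via (i) = (3/2)×2.015 = 3.023 mol
n(A) via (ii) = (3/2)×2.487 = 3.731 mol
total n(A) = 3.023 + 3.731 = 6.754 mol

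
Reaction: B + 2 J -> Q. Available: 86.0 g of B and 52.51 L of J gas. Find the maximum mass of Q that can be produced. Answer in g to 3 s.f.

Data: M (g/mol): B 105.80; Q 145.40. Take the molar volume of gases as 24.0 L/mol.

118 g

n(B) = 86.00 / 105.80 = 0.8129 mol
n(J) = 52.51 / 24.0 = 2.188 mol
n/ν → B: 0.8129, J: 1.094; B is limiting.
n(Q) = (1/1) × 0.8129 = 0.8129 mol
mass = 0.8129 × 145.40 = 118.2 g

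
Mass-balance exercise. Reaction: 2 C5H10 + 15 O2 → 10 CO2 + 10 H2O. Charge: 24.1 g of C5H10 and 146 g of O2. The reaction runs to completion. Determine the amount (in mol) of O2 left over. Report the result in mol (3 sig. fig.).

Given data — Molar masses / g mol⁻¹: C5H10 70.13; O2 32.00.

1.99 mol

n(C5H10) = 24.10 / 70.13 = 0.3436 mol
n(O2) = 146.0 / 32.00 = 4.563 mol
n/ν for C5H10 = 0.3436/2 = 0.1718
n/ν for O2 = 4.563/15 = 0.3042
Smallest n/ν is C5H10 → limiting reagent.
O2 consumed = (15/2) × 0.3436 = 2.577 mol
O2 remaining = 4.563 − 2.577 = 1.986 mol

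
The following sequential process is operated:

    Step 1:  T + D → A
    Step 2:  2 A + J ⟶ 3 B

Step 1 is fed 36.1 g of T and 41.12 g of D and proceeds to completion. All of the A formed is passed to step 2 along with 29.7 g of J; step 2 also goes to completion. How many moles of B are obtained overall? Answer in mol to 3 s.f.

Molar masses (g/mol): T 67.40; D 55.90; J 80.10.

Step 1:
n(T) = 36.10 / 67.40 = 0.5356 mol
n(D) = 41.12 / 55.90 = 0.7356 mol
n/ν for T = 0.5356/1 = 0.5356
n/ν for D = 0.7356/1 = 0.7356
Smallest n/ν is T → limiting reagent.
n(A) produced = (1/1) × 0.5356 = 0.5356 mol
Step 2:
n(A) available = 0.5356 mol
n(J) = 29.70 / 80.10 = 0.3708 mol
n/ν for A = 0.5356/2 = 0.2678
n/ν for J = 0.3708/1 = 0.3708
Smallest n/ν is A → limiting reagent.
n(B) = (3/2) × 0.5356 = 0.8034 mol

0.803 mol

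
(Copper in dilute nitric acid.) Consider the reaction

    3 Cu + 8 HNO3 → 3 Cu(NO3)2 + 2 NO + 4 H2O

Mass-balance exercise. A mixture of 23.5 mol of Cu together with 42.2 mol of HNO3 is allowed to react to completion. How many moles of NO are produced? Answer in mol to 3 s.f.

10.6 mol

n(Cu) = 23.50 mol
n(HNO3) = 42.20 mol
n/ν for Cu = 23.50/3 = 7.833
n/ν for HNO3 = 42.20/8 = 5.275
Smallest n/ν is HNO3 → limiting reagent.
n(NO) = (2/8) × 42.20 = 10.55 mol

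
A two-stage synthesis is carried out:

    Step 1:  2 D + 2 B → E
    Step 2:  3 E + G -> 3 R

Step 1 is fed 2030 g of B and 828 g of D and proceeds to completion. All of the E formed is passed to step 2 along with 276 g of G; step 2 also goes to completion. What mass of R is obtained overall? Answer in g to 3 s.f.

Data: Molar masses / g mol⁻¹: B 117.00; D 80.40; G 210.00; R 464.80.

1830 g

Step 1:
n(B) = 2030 / 117.00 = 17.35 mol
n(D) = 828.0 / 80.40 = 10.30 mol
n/ν for B = 17.35/2 = 8.675
n/ν for D = 10.30/2 = 5.150
Smallest n/ν is D → limiting reagent.
n(E) produced = (1/2) × 10.30 = 5.150 mol
Step 2:
n(E) available = 5.150 mol
n(G) = 276.0 / 210.00 = 1.314 mol
n/ν for E = 5.150/3 = 1.717
n/ν for G = 1.314/1 = 1.314
Smallest n/ν is G → limiting reagent.
n(R) = (3/1) × 1.314 = 3.942 mol
mass = 3.942 × 464.80 = 1832 g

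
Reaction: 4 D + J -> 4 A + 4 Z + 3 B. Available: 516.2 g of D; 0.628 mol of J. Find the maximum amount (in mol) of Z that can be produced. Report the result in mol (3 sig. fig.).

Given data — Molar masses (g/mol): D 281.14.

1.84 mol

n(D) = 516.2 / 281.14 = 1.836 mol
n(J) = 0.6280 mol
n/ν for D = 1.836/4 = 0.4590
n/ν for J = 0.6280/1 = 0.6280
Smallest n/ν is D → limiting reagent.
n(Z) = (4/4) × 1.836 = 1.836 mol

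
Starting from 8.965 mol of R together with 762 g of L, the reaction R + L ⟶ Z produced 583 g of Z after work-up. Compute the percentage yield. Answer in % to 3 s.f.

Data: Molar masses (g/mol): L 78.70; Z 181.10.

35.9 %

n(R) = 8.965 mol
n(L) = 762.0 / 78.70 = 9.682 mol
n/ν for R = 8.965/1 = 8.965
n/ν for L = 9.682/1 = 9.682
Smallest n/ν is R → limiting reagent.
theoretical n(Z) = (1/1) × 8.965 = 8.965 mol → 1624 g
% yield = 583 / 1624 × 100 = 35.90 %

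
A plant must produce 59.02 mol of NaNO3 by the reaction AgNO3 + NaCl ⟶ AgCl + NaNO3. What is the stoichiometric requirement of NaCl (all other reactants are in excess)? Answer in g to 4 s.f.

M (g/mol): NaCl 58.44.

n(NaNO3) = 59.02 mol
n(NaCl) = (1/1) × 59.02 = 59.02 mol
mass = 59.02 × 58.44 = 3449 g

3449 g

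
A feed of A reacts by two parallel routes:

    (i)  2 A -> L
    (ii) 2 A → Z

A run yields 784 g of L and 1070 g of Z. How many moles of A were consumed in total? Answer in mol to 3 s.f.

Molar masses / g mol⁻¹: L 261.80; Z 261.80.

n(L) = 784 / 261.80 = 2.995 mol
n(Z) = 1070 / 261.80 = 4.087 mol
n(A) via (i) = (2/1)×2.995 = 5.990 mol
n(A) via (ii) = (2/1)×4.087 = 8.174 mol
total n(A) = 5.990 + 8.174 = 14.16 mol

14.2 mol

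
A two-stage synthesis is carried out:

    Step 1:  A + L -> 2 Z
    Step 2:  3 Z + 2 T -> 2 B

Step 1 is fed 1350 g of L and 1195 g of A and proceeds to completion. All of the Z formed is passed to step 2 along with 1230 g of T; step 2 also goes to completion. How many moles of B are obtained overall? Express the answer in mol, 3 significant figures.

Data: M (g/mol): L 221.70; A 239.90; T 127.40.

6.64 mol

Step 1:
n(L) = 1350 / 221.70 = 6.089 mol
n(A) = 1195 / 239.90 = 4.981 mol
n/ν for L = 6.089/1 = 6.089
n/ν for A = 4.981/1 = 4.981
Smallest n/ν is A → limiting reagent.
n(Z) produced = (2/1) × 4.981 = 9.962 mol
Step 2:
n(Z) available = 9.962 mol
n(T) = 1230 / 127.40 = 9.655 mol
n/ν for Z = 9.962/3 = 3.321
n/ν for T = 9.655/2 = 4.828
Smallest n/ν is Z → limiting reagent.
n(B) = (2/3) × 9.962 = 6.641 mol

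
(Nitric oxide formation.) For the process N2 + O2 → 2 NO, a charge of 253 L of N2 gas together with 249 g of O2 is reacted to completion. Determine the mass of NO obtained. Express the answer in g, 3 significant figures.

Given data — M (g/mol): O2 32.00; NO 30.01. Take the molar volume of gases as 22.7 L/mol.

n(N2) = 253.0 / 22.7 = 11.15 mol
n(O2) = 249.0 / 32.00 = 7.781 mol
n/ν → N2: 11.15, O2: 7.781; O2 is limiting.
n(NO) = (2/1) × 7.781 = 15.56 mol
mass = 15.56 × 30.01 = 467.0 g

467 g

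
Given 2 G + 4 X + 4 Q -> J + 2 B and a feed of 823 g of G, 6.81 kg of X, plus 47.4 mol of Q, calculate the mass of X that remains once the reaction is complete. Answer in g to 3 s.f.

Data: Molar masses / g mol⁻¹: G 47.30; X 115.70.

2780 g

n(G) = 823.0 / 47.30 = 17.40 mol
n(X) = 6.810×1000 / 115.70 = 58.86 mol
n(Q) = 47.40 mol
n/ν for G = 17.40/2 = 8.700
n/ν for X = 58.86/4 = 14.72
n/ν for Q = 47.40/4 = 11.85
Smallest n/ν is G → limiting reagent.
X consumed = (4/2) × 17.40 = 34.80 mol
X remaining = 58.86 − 34.80 = 24.06 mol
mass = 24.06 × 115.70 = 2784 g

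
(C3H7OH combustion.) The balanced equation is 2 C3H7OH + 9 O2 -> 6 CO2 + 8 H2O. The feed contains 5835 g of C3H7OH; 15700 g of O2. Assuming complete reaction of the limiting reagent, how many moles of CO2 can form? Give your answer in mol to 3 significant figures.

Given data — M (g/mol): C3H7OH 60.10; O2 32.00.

291 mol

n(C3H7OH) = 5835 / 60.10 = 97.09 mol
n(O2) = 15700 / 32.00 = 490.6 mol
n/ν for C3H7OH = 97.09/2 = 48.55
n/ν for O2 = 490.6/9 = 54.51
Smallest n/ν is C3H7OH → limiting reagent.
n(CO2) = (6/2) × 97.09 = 291.3 mol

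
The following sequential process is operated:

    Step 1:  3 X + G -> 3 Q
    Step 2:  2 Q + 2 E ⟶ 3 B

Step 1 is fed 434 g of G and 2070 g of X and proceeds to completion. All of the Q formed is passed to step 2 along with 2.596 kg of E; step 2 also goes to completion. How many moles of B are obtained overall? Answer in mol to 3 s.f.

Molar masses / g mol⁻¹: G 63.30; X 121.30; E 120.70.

Step 1:
n(G) = 434.0 / 63.30 = 6.856 mol
n(X) = 2070 / 121.30 = 17.07 mol
n/ν for G = 6.856/1 = 6.856
n/ν for X = 17.07/3 = 5.690
Smallest n/ν is X → limiting reagent.
n(Q) produced = (3/3) × 17.07 = 17.07 mol
Step 2:
n(Q) available = 17.07 mol
n(E) = 2.596×1000 / 120.70 = 21.51 mol
n/ν for Q = 17.07/2 = 8.535
n/ν for E = 21.51/2 = 10.76
Smallest n/ν is Q → limiting reagent.
n(B) = (3/2) × 17.07 = 25.61 mol

25.6 mol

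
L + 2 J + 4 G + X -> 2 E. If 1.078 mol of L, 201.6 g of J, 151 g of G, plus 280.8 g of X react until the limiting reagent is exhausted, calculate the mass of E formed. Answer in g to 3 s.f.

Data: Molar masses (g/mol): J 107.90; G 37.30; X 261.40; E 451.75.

n(L) = 1.078 mol
n(J) = 201.6 / 107.90 = 1.868 mol
n(G) = 151.0 / 37.30 = 4.048 mol
n(X) = 280.8 / 261.40 = 1.074 mol
n/ν for L = 1.078/1 = 1.078
n/ν for J = 1.868/2 = 0.9340
n/ν for G = 4.048/4 = 1.012
n/ν for X = 1.074/1 = 1.074
Smallest n/ν is J → limiting reagent.
n(E) = (2/2) × 1.868 = 1.868 mol
mass = 1.868 × 451.75 = 843.9 g

844 g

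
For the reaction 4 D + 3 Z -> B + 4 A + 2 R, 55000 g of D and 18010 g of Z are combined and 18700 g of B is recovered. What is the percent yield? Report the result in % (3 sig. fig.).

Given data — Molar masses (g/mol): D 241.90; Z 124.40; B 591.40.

65.5 %

n(D) = 55000 / 241.90 = 227.4 mol
n(Z) = 18010 / 124.40 = 144.8 mol
n/ν → D: 56.85, Z: 48.27; Z is limiting.
theoretical n(B) = (1/3) × 144.8 = 48.27 mol → 28550 g
% yield = 18700 / 28550 × 100 = 65.50 %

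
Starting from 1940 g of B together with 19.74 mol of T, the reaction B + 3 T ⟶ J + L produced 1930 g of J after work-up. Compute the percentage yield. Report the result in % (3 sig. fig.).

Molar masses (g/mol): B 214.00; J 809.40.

n(B) = 1940 / 214.00 = 9.065 mol
n(T) = 19.74 mol
n/ν for B = 9.065/1 = 9.065
n/ν for T = 19.74/3 = 6.580
Smallest n/ν is T → limiting reagent.
theoretical n(J) = (1/3) × 19.74 = 6.580 mol → 5326 g
% yield = 1930 / 5326 × 100 = 36.24 %

36.2 %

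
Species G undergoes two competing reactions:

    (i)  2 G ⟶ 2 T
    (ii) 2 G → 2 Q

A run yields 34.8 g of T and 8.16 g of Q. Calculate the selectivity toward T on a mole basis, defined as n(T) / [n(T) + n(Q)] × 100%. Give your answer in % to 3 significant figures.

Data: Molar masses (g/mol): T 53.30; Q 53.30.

n(T) = 34.8 / 53.30 = 0.6529 mol
n(Q) = 8.16 / 53.30 = 0.1531 mol
selectivity = 0.6529/(0.6529+0.1531) × 100 = 81.00 %

81.0 %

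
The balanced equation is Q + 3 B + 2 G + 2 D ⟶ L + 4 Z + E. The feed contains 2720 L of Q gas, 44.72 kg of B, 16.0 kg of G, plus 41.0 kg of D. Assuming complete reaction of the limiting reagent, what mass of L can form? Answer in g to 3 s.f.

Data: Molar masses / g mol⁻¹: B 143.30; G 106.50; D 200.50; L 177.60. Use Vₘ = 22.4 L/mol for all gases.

n(Q) = 2720 / 22.4 = 121.4 mol
n(B) = 44.72×1000 / 143.30 = 312.1 mol
n(G) = 16.00×1000 / 106.50 = 150.2 mol
n(D) = 41.00×1000 / 200.50 = 204.5 mol
n/ν for Q = 121.4/1 = 121.4
n/ν for B = 312.1/3 = 104.0
n/ν for G = 150.2/2 = 75.10
n/ν for D = 204.5/2 = 102.3
Smallest n/ν is G → limiting reagent.
n(L) = (1/2) × 150.2 = 75.10 mol
mass = 75.10 × 177.60 = 13340 g

13300 g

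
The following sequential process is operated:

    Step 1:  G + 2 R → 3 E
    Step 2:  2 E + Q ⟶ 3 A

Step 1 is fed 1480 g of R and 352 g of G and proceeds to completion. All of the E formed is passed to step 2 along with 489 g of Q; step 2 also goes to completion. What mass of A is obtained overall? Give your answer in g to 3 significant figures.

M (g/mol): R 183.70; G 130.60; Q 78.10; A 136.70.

1660 g

Step 1:
n(R) = 1480 / 183.70 = 8.057 mol
n(G) = 352.0 / 130.60 = 2.695 mol
n/ν for R = 8.057/2 = 4.029
n/ν for G = 2.695/1 = 2.695
Smallest n/ν is G → limiting reagent.
n(E) produced = (3/1) × 2.695 = 8.085 mol
Step 2:
n(E) available = 8.085 mol
n(Q) = 489.0 / 78.10 = 6.261 mol
n/ν for E = 8.085/2 = 4.043
n/ν for Q = 6.261/1 = 6.261
Smallest n/ν is E → limiting reagent.
n(A) = (3/2) × 8.085 = 12.13 mol
mass = 12.13 × 136.70 = 1658 g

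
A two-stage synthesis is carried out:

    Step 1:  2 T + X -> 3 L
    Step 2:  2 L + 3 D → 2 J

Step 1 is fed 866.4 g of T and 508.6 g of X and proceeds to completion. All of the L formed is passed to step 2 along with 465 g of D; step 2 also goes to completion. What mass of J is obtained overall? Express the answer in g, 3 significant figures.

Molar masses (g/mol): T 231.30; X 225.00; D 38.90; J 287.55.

1620 g

Step 1:
n(T) = 866.4 / 231.30 = 3.746 mol
n(X) = 508.6 / 225.00 = 2.260 mol
n/ν for T = 3.746/2 = 1.873
n/ν for X = 2.260/1 = 2.260
Smallest n/ν is T → limiting reagent.
n(L) produced = (3/2) × 3.746 = 5.619 mol
Step 2:
n(L) available = 5.619 mol
n(D) = 465.0 / 38.90 = 11.95 mol
n/ν for L = 5.619/2 = 2.810
n/ν for D = 11.95/3 = 3.983
Smallest n/ν is L → limiting reagent.
n(J) = (2/2) × 5.619 = 5.619 mol
mass = 5.619 × 287.55 = 1616 g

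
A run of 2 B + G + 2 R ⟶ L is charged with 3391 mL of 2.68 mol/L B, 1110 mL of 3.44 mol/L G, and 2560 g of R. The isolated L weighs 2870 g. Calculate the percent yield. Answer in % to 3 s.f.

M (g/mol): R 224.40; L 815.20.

92.2 %

n(B) = 2.68 × 3391/1000 = 9.088 mol
n(G) = 3.44 × 1110/1000 = 3.818 mol
n(R) = 2560 / 224.40 = 11.41 mol
n/ν → B: 4.544, G: 3.818, R: 5.705; G is limiting.
theoretical n(L) = (1/1) × 3.818 = 3.818 mol → 3112 g
% yield = 2870 / 3112 × 100 = 92.22 %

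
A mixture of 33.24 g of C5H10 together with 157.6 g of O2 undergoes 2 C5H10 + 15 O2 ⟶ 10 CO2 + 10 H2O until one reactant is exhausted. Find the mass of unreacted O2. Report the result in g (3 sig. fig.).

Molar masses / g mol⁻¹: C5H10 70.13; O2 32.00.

n(C5H10) = 33.24 / 70.13 = 0.4740 mol
n(O2) = 157.6 / 32.00 = 4.925 mol
n/ν → C5H10: 0.2370, O2: 0.3283; C5H10 is limiting.
O2 consumed = (15/2) × 0.4740 = 3.555 mol
O2 remaining = 4.925 − 3.555 = 1.370 mol
mass = 1.370 × 32.00 = 43.84 g

43.8 g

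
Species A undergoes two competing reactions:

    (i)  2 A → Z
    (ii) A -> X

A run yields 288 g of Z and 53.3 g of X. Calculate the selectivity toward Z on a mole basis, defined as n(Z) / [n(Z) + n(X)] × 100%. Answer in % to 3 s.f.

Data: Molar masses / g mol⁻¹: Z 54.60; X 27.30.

n(Z) = 288 / 54.60 = 5.275 mol
n(X) = 53.3 / 27.30 = 1.952 mol
selectivity = 5.275/(5.275+1.952) × 100 = 72.99 %

73.0 %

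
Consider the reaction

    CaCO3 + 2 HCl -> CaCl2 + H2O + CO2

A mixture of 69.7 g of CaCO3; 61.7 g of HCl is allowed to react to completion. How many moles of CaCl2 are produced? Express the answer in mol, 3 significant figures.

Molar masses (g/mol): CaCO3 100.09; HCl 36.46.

0.696 mol

n(CaCO3) = 69.70 / 100.09 = 0.6964 mol
n(HCl) = 61.70 / 36.46 = 1.692 mol
n/ν for CaCO3 = 0.6964/1 = 0.6964
n/ν for HCl = 1.692/2 = 0.8460
Smallest n/ν is CaCO3 → limiting reagent.
n(CaCl2) = (1/1) × 0.6964 = 0.6964 mol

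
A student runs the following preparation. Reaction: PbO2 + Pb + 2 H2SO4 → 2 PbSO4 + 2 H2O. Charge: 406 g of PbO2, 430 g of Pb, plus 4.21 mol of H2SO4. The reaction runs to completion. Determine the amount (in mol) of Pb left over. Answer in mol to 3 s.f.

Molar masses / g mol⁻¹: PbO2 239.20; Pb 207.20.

0.378 mol

n(PbO2) = 406.0 / 239.20 = 1.697 mol
n(Pb) = 430.0 / 207.20 = 2.075 mol
n(H2SO4) = 4.210 mol
n/ν for PbO2 = 1.697/1 = 1.697
n/ν for Pb = 2.075/1 = 2.075
n/ν for H2SO4 = 4.210/2 = 2.105
Smallest n/ν is PbO2 → limiting reagent.
Pb consumed = (1/1) × 1.697 = 1.697 mol
Pb remaining = 2.075 − 1.697 = 0.3780 mol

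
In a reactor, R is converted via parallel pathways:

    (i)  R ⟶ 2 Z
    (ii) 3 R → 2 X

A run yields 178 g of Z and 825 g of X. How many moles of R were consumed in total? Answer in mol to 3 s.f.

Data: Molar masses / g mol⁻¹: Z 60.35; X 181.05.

8.31 mol

n(Z) = 178 / 60.35 = 2.949 mol
n(X) = 825 / 181.05 = 4.557 mol
n(R) via (i) = (1/2)×2.949 = 1.475 mol
n(R) via (ii) = (3/2)×4.557 = 6.836 mol
total n(R) = 1.475 + 6.836 = 8.311 mol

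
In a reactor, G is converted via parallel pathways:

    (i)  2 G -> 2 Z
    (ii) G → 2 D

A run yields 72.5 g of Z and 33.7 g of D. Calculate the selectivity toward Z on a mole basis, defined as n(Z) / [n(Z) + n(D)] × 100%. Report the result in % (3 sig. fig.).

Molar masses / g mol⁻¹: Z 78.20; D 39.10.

51.8 %

n(Z) = 72.5 / 78.20 = 0.9271 mol
n(D) = 33.7 / 39.10 = 0.8619 mol
selectivity = 0.9271/(0.9271+0.8619) × 100 = 51.82 %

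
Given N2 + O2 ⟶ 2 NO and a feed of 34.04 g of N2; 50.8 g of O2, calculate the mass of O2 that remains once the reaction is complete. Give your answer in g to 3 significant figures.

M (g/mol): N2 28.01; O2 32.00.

11.9 g

n(N2) = 34.04 / 28.01 = 1.215 mol
n(O2) = 50.80 / 32.00 = 1.588 mol
n/ν for N2 = 1.215/1 = 1.215
n/ν for O2 = 1.588/1 = 1.588
Smallest n/ν is N2 → limiting reagent.
O2 consumed = (1/1) × 1.215 = 1.215 mol
O2 remaining = 1.588 − 1.215 = 0.3730 mol
mass = 0.3730 × 32.00 = 11.94 g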